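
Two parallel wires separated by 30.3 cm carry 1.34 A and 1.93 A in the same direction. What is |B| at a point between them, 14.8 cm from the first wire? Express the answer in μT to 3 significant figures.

Each long wire gives B = μ₀I/(2πd). Distances are d₁ = 0.148 m and d₂ = 0.155 m.
B₁ = 1.81×10⁻⁶ T, B₂ = 2.49×10⁻⁶ T.
Between parallel currents the two contributions point in opposite directions, so they subtract. B = |B₁ − B₂| = |1.81×10⁻⁶ − 2.49×10⁻⁶| = 6.80×10⁻⁷ T.

B ≈ 0.680 μT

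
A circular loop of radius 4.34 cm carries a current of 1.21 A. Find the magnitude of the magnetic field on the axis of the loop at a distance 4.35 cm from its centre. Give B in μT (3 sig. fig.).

On the axis of a circular loop, B = μ₀IR² / [2(R²+z²)^(3/2)].
R² + z² = (0.0434)² + (0.0435)² = 0.003776 m², and (R²+z²)^(3/2) = 2.32×10⁻⁴ m³.
B = (4π×10⁻⁷ × 1.21 × 0.001884) / (2 × 2.32×10⁻⁴) = 6.17×10⁻⁶ T.

B ≈ 6.17 μT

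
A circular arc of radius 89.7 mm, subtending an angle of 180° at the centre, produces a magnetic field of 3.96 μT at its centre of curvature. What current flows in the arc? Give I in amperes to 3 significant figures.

I ≈ 1.13 A

For a circular arc, B = μ₀Iφ/(4πR) with φ in radians; here φ = 3.142 rad.
So I = 4πRB/(μ₀φ) = 4π × 0.0897 × 3.96×10⁻⁶ / (4π×10⁻⁷ × 3.142) = 1.13 A.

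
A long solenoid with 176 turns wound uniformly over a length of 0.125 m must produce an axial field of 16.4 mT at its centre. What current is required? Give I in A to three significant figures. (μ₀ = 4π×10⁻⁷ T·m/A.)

I ≈ 9.27 A

Inside a long solenoid B = μ₀nI with n = 1408 m⁻¹, so I = B/(μ₀n).
I = 1.64×10⁻² / (4π×10⁻⁷ × 1408) = 9.27 A.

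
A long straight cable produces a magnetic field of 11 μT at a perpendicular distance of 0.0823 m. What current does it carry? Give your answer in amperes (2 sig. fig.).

I ≈ 4.5 A

For a long straight wire B = μ₀I/(2πd), so I = 2πdB/μ₀.
I = 2π × 0.0823 × 1.10×10⁻⁵ / (4π×10⁻⁷) = 4.53 A.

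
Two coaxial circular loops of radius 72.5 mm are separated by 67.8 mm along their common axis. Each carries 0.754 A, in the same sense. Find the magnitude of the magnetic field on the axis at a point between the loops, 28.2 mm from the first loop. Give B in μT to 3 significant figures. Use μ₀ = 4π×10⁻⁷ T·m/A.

B ≈ 9.71 μT

Each loop contributes B = μ₀IR²/[2(R²+z²)^(3/2)] on the axis, with z measured from that loop.
Loop 1 (z = 0.0282 m): B₁ = 5.29×10⁻⁶ T. Loop 2 (z = 0.0396 m): B₂ = 4.42×10⁻⁶ T.
The fields add: B = B₁ + B₂ = 9.71×10⁻⁶ T.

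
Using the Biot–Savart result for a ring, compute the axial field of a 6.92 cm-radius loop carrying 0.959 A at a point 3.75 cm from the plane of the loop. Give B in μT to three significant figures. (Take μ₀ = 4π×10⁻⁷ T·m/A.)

On the axis of a circular loop, B = μ₀IR² / [2(R²+z²)^(3/2)].
R² + z² = (0.0692)² + (0.0375)² = 0.006195 m², and (R²+z²)^(3/2) = 4.88×10⁻⁴ m³.
B = (4π×10⁻⁷ × 0.959 × 0.004789) / (2 × 4.88×10⁻⁴) = 5.92×10⁻⁶ T.

B ≈ 5.92 μT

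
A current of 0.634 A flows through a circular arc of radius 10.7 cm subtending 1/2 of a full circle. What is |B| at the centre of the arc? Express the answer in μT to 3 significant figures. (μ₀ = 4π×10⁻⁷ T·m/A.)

B ≈ 1.86 μT

The Biot–Savart field of a circular arc at its centre is B = μ₀Iφ/(4πR), with φ = 3.142 rad.
B = (4π×10⁻⁷ × 0.634 × 3.142) / (4π × 0.107) = 1.86×10⁻⁶ T.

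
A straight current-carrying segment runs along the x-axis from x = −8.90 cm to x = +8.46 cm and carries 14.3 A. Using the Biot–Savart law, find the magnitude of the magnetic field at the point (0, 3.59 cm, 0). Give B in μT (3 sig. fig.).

B ≈ 73.6 μT

For a finite straight segment, B = (μ₀I/4πd)(sinθ₁ + sinθ₂), where θ₁, θ₂ are the angles from the perpendicular to each end.
The perpendicular distance is d = 0.0359 m; the end-offsets along the wire are a = 0.089 m and b = 0.0846 m.
sinθ₁ = 0.089/√(0.089²+0.0359²) = 0.9274; sinθ₂ = 0.0846/√(0.0846²+0.0359²) = 0.9205.
B = (4π×10⁻⁷ × 14.3) / (4π × 0.0359) × (0.9274 + 0.9205) = 7.36×10⁻⁵ T.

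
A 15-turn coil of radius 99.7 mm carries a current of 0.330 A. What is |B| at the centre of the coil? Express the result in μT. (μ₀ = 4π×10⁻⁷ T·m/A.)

For an N-turn flat coil, B = Nμ₀I/(2R) with R = 0.0997 m.
B = 15 × 2.08×10⁻⁶ T = 3.12×10⁻⁵ T.

B ≈ 31.2 μT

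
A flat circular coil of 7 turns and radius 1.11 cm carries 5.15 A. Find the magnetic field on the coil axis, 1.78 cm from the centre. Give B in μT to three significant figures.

B ≈ 302 μT

For an N-turn flat coil, B = Nμ₀IR²/[2(R²+z²)^(3/2)] with R = 0.0111 m, z = 0.0178 m.
B = 7 × 4.32×10⁻⁵ T = 3.02×10⁻⁴ T.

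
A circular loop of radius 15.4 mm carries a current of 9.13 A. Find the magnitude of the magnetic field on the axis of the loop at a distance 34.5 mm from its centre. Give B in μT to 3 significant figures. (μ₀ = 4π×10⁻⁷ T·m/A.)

On the axis of a circular loop, B = μ₀IR² / [2(R²+z²)^(3/2)].
R² + z² = (0.0154)² + (0.0345)² = 0.001427 m², and (R²+z²)^(3/2) = 5.39×10⁻⁵ m³.
B = (4π×10⁻⁷ × 9.13 × 0.0002372) / (2 × 5.39×10⁻⁵) = 2.52×10⁻⁵ T.

B ≈ 25.2 μT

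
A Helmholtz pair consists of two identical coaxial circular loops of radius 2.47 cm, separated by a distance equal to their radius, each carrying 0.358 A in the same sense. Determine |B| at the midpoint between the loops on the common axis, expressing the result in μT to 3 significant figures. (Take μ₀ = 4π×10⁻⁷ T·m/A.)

Each loop contributes B = μ₀IR²/[2(R²+z²)^(3/2)] on the axis, with z measured from that loop.
Loop 1 (z = 0.01235 m): B₁ = 6.52×10⁻⁶ T. Loop 2 (z = 0.01235 m): B₂ = 6.52×10⁻⁶ T.
The fields add: B = B₁ + B₂ = 1.30×10⁻⁵ T.

B ≈ 13.0 μT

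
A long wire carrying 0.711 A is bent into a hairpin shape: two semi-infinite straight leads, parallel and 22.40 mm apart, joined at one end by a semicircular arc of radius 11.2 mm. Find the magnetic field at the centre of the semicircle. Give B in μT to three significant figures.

B ≈ 32.6 μT

The semicircular arc contributes B_arc = μ₀I·π/(4πR) = μ₀I/(4R) = 1.99×10⁻⁵ T.
Each semi-infinite lead is at perpendicular distance R = 0.0112 m from the centre, with the perpendicular foot at its near end, so it contributes μ₀I/(4πR); both point the same way, together 1.27×10⁻⁵ T.
Arc and leads all point the same direction: B = 1.99×10⁻⁵ + 1.27×10⁻⁵ = 3.26×10⁻⁵ T.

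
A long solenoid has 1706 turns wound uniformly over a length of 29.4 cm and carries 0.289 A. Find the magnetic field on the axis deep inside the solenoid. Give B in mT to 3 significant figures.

Inside a long solenoid, B = μ₀nI with n = 5803 turns/m.
B = 4π×10⁻⁷ × 5803 × 0.289 = 2.11×10⁻³ T.

B ≈ 2.11 mT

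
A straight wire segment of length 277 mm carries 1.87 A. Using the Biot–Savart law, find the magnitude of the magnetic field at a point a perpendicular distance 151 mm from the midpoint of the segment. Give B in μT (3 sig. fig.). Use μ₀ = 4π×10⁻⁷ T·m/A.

For a finite straight segment, B = (μ₀I/4πd)(sinθ₁ + sinθ₂), where θ₁, θ₂ are the angles from the perpendicular to each end.
The perpendicular from the point meets the wire at its midpoint, so each end is L/2 = 0.1385 m away along the wire.
sinθ₁ = 0.1385/√(0.1385²+0.151²) = 0.6759; sinθ₂ = 0.1385/√(0.1385²+0.151²) = 0.6759.
B = (4π×10⁻⁷ × 1.87) / (4π × 0.151) × (0.6759 + 0.6759) = 1.67×10⁻⁶ T.

B ≈ 1.67 μT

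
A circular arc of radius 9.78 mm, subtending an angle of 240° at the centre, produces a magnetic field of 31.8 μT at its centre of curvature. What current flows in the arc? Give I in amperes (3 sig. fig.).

For a circular arc, B = μ₀Iφ/(4πR) with φ in radians; here φ = 4.189 rad.
So I = 4πRB/(μ₀φ) = 4π × 0.00978 × 3.18×10⁻⁵ / (4π×10⁻⁷ × 4.189) = 0.742 A.

I ≈ 0.742 A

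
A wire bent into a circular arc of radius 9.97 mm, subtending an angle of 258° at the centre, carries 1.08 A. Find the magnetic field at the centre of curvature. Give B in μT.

B ≈ 48.8 μT

The Biot–Savart field of a circular arc at its centre is B = μ₀Iφ/(4πR), with φ = 4.503 rad.
B = (4π×10⁻⁷ × 1.08 × 4.503) / (4π × 0.00997) = 4.88×10⁻⁵ T.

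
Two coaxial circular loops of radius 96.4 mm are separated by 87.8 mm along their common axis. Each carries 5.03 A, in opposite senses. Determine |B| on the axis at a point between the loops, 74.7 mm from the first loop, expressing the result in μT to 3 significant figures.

Each loop contributes B = μ₀IR²/[2(R²+z²)^(3/2)] on the axis, with z measured from that loop.
Loop 1 (z = 0.0747 m): B₁ = 1.62×10⁻⁵ T. Loop 2 (z = 0.0131 m): B₂ = 3.19×10⁻⁵ T.
The fields oppose: B = |B₁ − B₂| = 1.57×10⁻⁵ T.

B ≈ 15.7 μT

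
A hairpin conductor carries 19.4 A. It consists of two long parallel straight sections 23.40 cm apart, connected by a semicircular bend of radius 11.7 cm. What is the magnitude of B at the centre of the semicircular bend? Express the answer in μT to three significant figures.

The semicircular arc contributes B_arc = μ₀I·π/(4πR) = μ₀I/(4R) = 5.21×10⁻⁵ T.
Each semi-infinite lead is at perpendicular distance R = 0.117 m from the centre, with the perpendicular foot at its near end, so it contributes μ₀I/(4πR); both point the same way, together 3.32×10⁻⁵ T.
Arc and leads all point the same direction: B = 5.21×10⁻⁵ + 3.32×10⁻⁵ = 8.53×10⁻⁵ T.

B ≈ 85.3 μT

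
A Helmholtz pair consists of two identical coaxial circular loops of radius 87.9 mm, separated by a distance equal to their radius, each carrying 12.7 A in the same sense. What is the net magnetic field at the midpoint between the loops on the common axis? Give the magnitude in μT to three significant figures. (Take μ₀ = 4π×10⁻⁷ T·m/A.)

B ≈ 130 μT

Each loop contributes B = μ₀IR²/[2(R²+z²)^(3/2)] on the axis, with z measured from that loop.
Loop 1 (z = 0.04395 m): B₁ = 6.50×10⁻⁵ T. Loop 2 (z = 0.04395 m): B₂ = 6.50×10⁻⁵ T.
The fields add: B = B₁ + B₂ = 1.30×10⁻⁴ T.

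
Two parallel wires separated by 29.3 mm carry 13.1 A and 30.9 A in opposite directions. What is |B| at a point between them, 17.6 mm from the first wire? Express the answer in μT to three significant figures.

Each long wire gives B = μ₀I/(2πd). Distances are d₁ = 0.0176 m and d₂ = 0.0117 m.
B₁ = 1.49×10⁻⁴ T, B₂ = 5.28×10⁻⁴ T.
Between antiparallel currents both contributions point the same way, so they add. B = B₁ + B₂ = 1.49×10⁻⁴ + 5.28×10⁻⁴ = 6.77×10⁻⁴ T.

B ≈ 677 μT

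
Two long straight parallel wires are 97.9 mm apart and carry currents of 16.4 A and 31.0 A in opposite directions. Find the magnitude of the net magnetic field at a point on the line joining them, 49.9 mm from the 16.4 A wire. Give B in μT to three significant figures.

B ≈ 195 μT

Each long wire gives B = μ₀I/(2πd). Distances are d₁ = 0.0499 m and d₂ = 0.048 m.
B₁ = 6.57×10⁻⁵ T, B₂ = 1.29×10⁻⁴ T.
Between antiparallel currents both contributions point the same way, so they add. B = B₁ + B₂ = 6.57×10⁻⁵ + 1.29×10⁻⁴ = 1.95×10⁻⁴ T.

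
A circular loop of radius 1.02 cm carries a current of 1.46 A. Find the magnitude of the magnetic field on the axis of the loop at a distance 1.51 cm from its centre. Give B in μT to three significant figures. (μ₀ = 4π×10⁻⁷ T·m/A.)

B ≈ 15.8 μT

On the axis of a circular loop, B = μ₀IR² / [2(R²+z²)^(3/2)].
R² + z² = (0.0102)² + (0.0151)² = 0.0003321 m², and (R²+z²)^(3/2) = 6.05×10⁻⁶ m³.
B = (4π×10⁻⁷ × 1.46 × 0.000104) / (2 × 6.05×10⁻⁶) = 1.58×10⁻⁵ T.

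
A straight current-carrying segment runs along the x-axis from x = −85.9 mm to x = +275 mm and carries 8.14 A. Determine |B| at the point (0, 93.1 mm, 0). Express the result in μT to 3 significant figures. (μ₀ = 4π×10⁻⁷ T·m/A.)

For a finite straight segment, B = (μ₀I/4πd)(sinθ₁ + sinθ₂), where θ₁, θ₂ are the angles from the perpendicular to each end.
The perpendicular distance is d = 0.0931 m; the end-offsets along the wire are a = 0.0859 m and b = 0.275 m.
sinθ₁ = 0.0859/√(0.0859²+0.0931²) = 0.6781; sinθ₂ = 0.275/√(0.275²+0.0931²) = 0.9472.
B = (4π×10⁻⁷ × 8.14) / (4π × 0.0931) × (0.6781 + 0.9472) = 1.42×10⁻⁵ T.

B ≈ 14.2 μT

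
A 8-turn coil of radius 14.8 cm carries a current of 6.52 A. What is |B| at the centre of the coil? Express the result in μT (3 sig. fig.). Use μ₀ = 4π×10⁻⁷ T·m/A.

For an N-turn flat coil, B = Nμ₀I/(2R) with R = 0.148 m.
B = 8 × 2.77×10⁻⁵ T = 2.21×10⁻⁴ T.

B ≈ 221 μT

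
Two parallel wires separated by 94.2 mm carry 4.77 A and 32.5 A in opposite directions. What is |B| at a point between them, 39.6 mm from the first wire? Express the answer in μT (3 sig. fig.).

Each long wire gives B = μ₀I/(2πd). Distances are d₁ = 0.0396 m and d₂ = 0.0546 m.
B₁ = 2.41×10⁻⁵ T, B₂ = 1.19×10⁻⁴ T.
Between antiparallel currents both contributions point the same way, so they add. B = B₁ + B₂ = 2.41×10⁻⁵ + 1.19×10⁻⁴ = 1.43×10⁻⁴ T.

B ≈ 143 μT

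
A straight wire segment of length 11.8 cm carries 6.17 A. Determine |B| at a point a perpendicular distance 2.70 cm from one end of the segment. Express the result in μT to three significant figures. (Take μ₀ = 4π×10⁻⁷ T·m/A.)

For a finite straight segment, B = (μ₀I/4πd)(sinθ₁ + sinθ₂), where θ₁, θ₂ are the angles from the perpendicular to each end.
The perpendicular foot is at one end, so the two end-offsets along the wire are 0 and L = 0.118 m.
sinθ₁ = 0/√(0²+0.027²) = 0.0000; sinθ₂ = 0.118/√(0.118²+0.027²) = 0.9748.
B = (4π×10⁻⁷ × 6.17) / (4π × 0.027) × (0.0000 + 0.9748) = 2.23×10⁻⁵ T.

B ≈ 22.3 μT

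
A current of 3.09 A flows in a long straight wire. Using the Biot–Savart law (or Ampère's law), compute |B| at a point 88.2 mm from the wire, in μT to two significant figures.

B ≈ 7.0 μT

For an infinitely long straight wire, B = μ₀I/(2πd).
B = (4π×10⁻⁷ × 3.09) / (2π × 0.0882) = 7.01×10⁻⁶ T.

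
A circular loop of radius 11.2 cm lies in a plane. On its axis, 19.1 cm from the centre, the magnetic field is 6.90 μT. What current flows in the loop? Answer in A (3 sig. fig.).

I ≈ 9.50 A

On the axis of a loop, B = μ₀IR²/[2(R²+z²)^(3/2)], so I = 2B(R²+z²)^(3/2)/(μ₀R²).
R² + z² = 0.01254 + 0.03648 = 0.04903 m²; raised to 3/2 gives 1.09×10⁻² m³.
I = 2 × 6.90×10⁻⁶ × 1.09×10⁻² / (1.26×10⁻⁶ × 0.01254) = 9.50 A.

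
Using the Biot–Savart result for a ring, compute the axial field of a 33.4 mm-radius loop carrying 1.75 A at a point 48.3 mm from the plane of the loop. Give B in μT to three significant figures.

On the axis of a circular loop, B = μ₀IR² / [2(R²+z²)^(3/2)].
R² + z² = (0.0334)² + (0.0483)² = 0.003448 m², and (R²+z²)^(3/2) = 2.03×10⁻⁴ m³.
B = (4π×10⁻⁷ × 1.75 × 0.001116) / (2 × 2.03×10⁻⁴) = 6.06×10⁻⁶ T.

B ≈ 6.06 μT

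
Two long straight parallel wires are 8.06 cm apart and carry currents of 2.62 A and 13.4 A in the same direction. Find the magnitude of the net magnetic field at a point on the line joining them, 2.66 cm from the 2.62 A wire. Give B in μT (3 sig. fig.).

Each long wire gives B = μ₀I/(2πd). Distances are d₁ = 0.0266 m and d₂ = 0.054 m.
B₁ = 1.97×10⁻⁵ T, B₂ = 4.96×10⁻⁵ T.
Between parallel currents the two contributions point in opposite directions, so they subtract. B = |B₁ − B₂| = |1.97×10⁻⁵ − 4.96×10⁻⁵| = 2.99×10⁻⁵ T.

B ≈ 29.9 μT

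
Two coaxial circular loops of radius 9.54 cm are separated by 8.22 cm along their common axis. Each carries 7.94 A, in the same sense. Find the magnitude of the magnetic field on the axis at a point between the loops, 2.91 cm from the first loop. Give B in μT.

B ≈ 80.6 μT

Each loop contributes B = μ₀IR²/[2(R²+z²)^(3/2)] on the axis, with z measured from that loop.
Loop 1 (z = 0.0291 m): B₁ = 4.58×10⁻⁵ T. Loop 2 (z = 0.0531 m): B₂ = 3.49×10⁻⁵ T.
The fields add: B = B₁ + B₂ = 8.06×10⁻⁵ T.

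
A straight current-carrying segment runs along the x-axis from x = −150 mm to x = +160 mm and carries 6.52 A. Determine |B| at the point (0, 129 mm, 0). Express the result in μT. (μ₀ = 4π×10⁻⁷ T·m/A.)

For a finite straight segment, B = (μ₀I/4πd)(sinθ₁ + sinθ₂), where θ₁, θ₂ are the angles from the perpendicular to each end.
The perpendicular distance is d = 0.129 m; the end-offsets along the wire are a = 0.15 m and b = 0.16 m.
sinθ₁ = 0.15/√(0.15²+0.129²) = 0.7582; sinθ₂ = 0.16/√(0.16²+0.129²) = 0.7785.
B = (4π×10⁻⁷ × 6.52) / (4π × 0.129) × (0.7582 + 0.7785) = 7.77×10⁻⁶ T.

B ≈ 7.77 μT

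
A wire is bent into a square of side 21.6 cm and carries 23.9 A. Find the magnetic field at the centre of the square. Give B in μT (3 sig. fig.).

B ≈ 125 μT

Each side is a finite straight segment at perpendicular distance d = a/(2 tan(π/4)) = 0.108 m from the centre, with end-angles ±π/4.
One side contributes B₁ = (μ₀I/4πd)·2 sin(π/4) = 3.13×10⁻⁵ T.
All 4 sides add in the same direction: B = 4 × 3.13×10⁻⁵ = 1.25×10⁻⁴ T.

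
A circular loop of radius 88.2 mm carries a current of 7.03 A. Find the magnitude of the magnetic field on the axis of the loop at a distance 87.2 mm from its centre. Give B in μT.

On the axis of a circular loop, B = μ₀IR² / [2(R²+z²)^(3/2)].
R² + z² = (0.0882)² + (0.0872)² = 0.01538 m², and (R²+z²)^(3/2) = 1.91×10⁻³ m³.
B = (4π×10⁻⁷ × 7.03 × 0.007779) / (2 × 1.91×10⁻³) = 1.80×10⁻⁵ T.

B ≈ 18.0 μT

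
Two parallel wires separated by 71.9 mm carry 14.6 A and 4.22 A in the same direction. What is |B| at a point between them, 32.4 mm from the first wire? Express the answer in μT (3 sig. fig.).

Each long wire gives B = μ₀I/(2πd). Distances are d₁ = 0.0324 m and d₂ = 0.0395 m.
B₁ = 9.01×10⁻⁵ T, B₂ = 2.14×10⁻⁵ T.
Between parallel currents the two contributions point in opposite directions, so they subtract. B = |B₁ − B₂| = |9.01×10⁻⁵ − 2.14×10⁻⁵| = 6.88×10⁻⁵ T.

B ≈ 68.8 μT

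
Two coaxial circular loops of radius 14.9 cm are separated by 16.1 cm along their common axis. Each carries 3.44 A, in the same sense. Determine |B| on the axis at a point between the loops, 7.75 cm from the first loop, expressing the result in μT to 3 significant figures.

B ≈ 19.8 μT

Each loop contributes B = μ₀IR²/[2(R²+z²)^(3/2)] on the axis, with z measured from that loop.
Loop 1 (z = 0.0775 m): B₁ = 1.01×10⁻⁵ T. Loop 2 (z = 0.0835 m): B₂ = 9.63×10⁻⁶ T.
The fields add: B = B₁ + B₂ = 1.98×10⁻⁵ T.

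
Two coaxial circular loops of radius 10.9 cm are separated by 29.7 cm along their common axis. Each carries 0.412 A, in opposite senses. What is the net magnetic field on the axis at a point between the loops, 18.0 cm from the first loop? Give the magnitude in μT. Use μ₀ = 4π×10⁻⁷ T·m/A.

Each loop contributes B = μ₀IR²/[2(R²+z²)^(3/2)] on the axis, with z measured from that loop.
Loop 1 (z = 0.18 m): B₁ = 3.30×10⁻⁷ T. Loop 2 (z = 0.117 m): B₂ = 7.52×10⁻⁷ T.
The fields oppose: B = |B₁ − B₂| = 4.22×10⁻⁷ T.

B ≈ 0.422 μT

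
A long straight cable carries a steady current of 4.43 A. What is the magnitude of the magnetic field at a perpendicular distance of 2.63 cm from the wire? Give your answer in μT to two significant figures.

B ≈ 34 μT

For an infinitely long straight wire, B = μ₀I/(2πd).
B = (4π×10⁻⁷ × 4.43) / (2π × 0.0263) = 3.37×10⁻⁵ T.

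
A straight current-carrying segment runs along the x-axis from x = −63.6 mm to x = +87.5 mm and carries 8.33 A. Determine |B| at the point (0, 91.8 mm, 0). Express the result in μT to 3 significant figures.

B ≈ 11.4 μT

For a finite straight segment, B = (μ₀I/4πd)(sinθ₁ + sinθ₂), where θ₁, θ₂ are the angles from the perpendicular to each end.
The perpendicular distance is d = 0.0918 m; the end-offsets along the wire are a = 0.0636 m and b = 0.0875 m.
sinθ₁ = 0.0636/√(0.0636²+0.0918²) = 0.5695; sinθ₂ = 0.0875/√(0.0875²+0.0918²) = 0.6900.
B = (4π×10⁻⁷ × 8.33) / (4π × 0.0918) × (0.5695 + 0.6900) = 1.14×10⁻⁵ T.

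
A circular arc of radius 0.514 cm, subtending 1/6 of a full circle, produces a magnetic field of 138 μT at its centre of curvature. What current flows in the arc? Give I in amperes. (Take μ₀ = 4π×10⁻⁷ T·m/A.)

For a circular arc, B = μ₀Iφ/(4πR) with φ in radians; here φ = 1.047 rad.
So I = 4πRB/(μ₀φ) = 4π × 0.00514 × 1.38×10⁻⁴ / (4π×10⁻⁷ × 1.047) = 6.77 A.

I ≈ 6.77 A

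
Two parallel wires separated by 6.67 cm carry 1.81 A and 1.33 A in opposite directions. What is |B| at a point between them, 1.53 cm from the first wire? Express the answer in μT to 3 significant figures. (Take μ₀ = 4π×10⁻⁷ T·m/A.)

Each long wire gives B = μ₀I/(2πd). Distances are d₁ = 0.0153 m and d₂ = 0.0514 m.
B₁ = 2.37×10⁻⁵ T, B₂ = 5.18×10⁻⁶ T.
Between antiparallel currents both contributions point the same way, so they add. B = B₁ + B₂ = 2.37×10⁻⁵ + 5.18×10⁻⁶ = 2.88×10⁻⁵ T.

B ≈ 28.8 μT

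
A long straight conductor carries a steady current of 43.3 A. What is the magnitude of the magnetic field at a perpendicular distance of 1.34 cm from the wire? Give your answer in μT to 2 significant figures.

For an infinitely long straight wire, B = μ₀I/(2πd).
B = (4π×10⁻⁷ × 43.3) / (2π × 0.0134) = 6.46×10⁻⁴ T.

B ≈ 650 μT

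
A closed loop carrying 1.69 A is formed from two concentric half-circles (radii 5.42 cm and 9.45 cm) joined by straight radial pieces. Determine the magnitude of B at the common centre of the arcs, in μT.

The radial connectors point toward the centre, so dl × r̂ = 0 and they contribute nothing.
Each semicircle gives μ₀I/(4R): inner arc 9.80×10⁻⁶ T, outer arc 5.62×10⁻⁶ T.
The two arcs carry current in opposite angular senses, so their fields oppose: B = |9.80×10⁻⁶ − 5.62×10⁻⁶| = 4.18×10⁻⁶ T.

B ≈ 4.18 μT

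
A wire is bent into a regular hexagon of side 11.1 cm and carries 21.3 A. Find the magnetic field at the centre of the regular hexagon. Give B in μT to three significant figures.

B ≈ 133 μT

Each side is a finite straight segment at perpendicular distance d = a/(2 tan(π/6)) = 0.09613 m from the centre, with end-angles ±π/6.
One side contributes B₁ = (μ₀I/4πd)·2 sin(π/6) = 2.22×10⁻⁵ T.
All 6 sides add in the same direction: B = 6 × 2.22×10⁻⁵ = 1.33×10⁻⁴ T.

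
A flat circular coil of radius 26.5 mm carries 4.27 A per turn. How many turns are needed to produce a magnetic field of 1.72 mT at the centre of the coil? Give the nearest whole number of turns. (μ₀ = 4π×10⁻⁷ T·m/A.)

N = 17

For an N-turn coil, B = Nμ₀I/(2R). A single turn gives B₁ = 1.01×10⁻⁴ T with R = 0.0265 m.
N = B/B₁ = 1.72×10⁻³ / 1.01×10⁻⁴ = 16.99.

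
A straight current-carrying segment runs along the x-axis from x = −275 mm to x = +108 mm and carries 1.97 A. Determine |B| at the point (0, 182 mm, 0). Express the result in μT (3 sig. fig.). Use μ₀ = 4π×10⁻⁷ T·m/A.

For a finite straight segment, B = (μ₀I/4πd)(sinθ₁ + sinθ₂), where θ₁, θ₂ are the angles from the perpendicular to each end.
The perpendicular distance is d = 0.182 m; the end-offsets along the wire are a = 0.275 m and b = 0.108 m.
sinθ₁ = 0.275/√(0.275²+0.182²) = 0.8339; sinθ₂ = 0.108/√(0.108²+0.182²) = 0.5103.
B = (4π×10⁻⁷ × 1.97) / (4π × 0.182) × (0.8339 + 0.5103) = 1.46×10⁻⁶ T.

B ≈ 1.46 μT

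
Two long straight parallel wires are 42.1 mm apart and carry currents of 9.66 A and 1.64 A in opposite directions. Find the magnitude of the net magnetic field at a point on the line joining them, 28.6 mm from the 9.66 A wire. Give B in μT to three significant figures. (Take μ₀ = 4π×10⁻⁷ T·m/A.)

Each long wire gives B = μ₀I/(2πd). Distances are d₁ = 0.0286 m and d₂ = 0.0135 m.
B₁ = 6.76×10⁻⁵ T, B₂ = 2.43×10⁻⁵ T.
Between antiparallel currents both contributions point the same way, so they add. B = B₁ + B₂ = 6.76×10⁻⁵ + 2.43×10⁻⁵ = 9.18×10⁻⁵ T.

B ≈ 91.8 μT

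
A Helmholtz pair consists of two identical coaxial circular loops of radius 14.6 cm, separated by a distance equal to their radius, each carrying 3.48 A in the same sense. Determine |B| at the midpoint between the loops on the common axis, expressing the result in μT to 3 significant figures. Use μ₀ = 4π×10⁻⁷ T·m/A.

B ≈ 21.4 μT

Each loop contributes B = μ₀IR²/[2(R²+z²)^(3/2)] on the axis, with z measured from that loop.
Loop 1 (z = 0.073 m): B₁ = 1.07×10⁻⁵ T. Loop 2 (z = 0.073 m): B₂ = 1.07×10⁻⁵ T.
The fields add: B = B₁ + B₂ = 2.14×10⁻⁵ T.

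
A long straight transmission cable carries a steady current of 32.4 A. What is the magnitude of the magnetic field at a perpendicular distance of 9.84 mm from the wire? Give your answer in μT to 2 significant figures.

For an infinitely long straight wire, B = μ₀I/(2πd).
B = (4π×10⁻⁷ × 32.4) / (2π × 0.00984) = 6.59×10⁻⁴ T.

B ≈ 660 μT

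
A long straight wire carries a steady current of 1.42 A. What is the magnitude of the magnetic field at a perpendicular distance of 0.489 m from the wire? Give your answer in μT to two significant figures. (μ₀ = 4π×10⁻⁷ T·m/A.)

For an infinitely long straight wire, B = μ₀I/(2πd).
B = (4π×10⁻⁷ × 1.42) / (2π × 0.489) = 5.81×10⁻⁷ T.

B ≈ 0.58 μT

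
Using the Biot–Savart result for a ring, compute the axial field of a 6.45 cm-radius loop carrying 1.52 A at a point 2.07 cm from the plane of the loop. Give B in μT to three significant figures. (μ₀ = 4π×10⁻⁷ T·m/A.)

B ≈ 12.8 μT

On the axis of a circular loop, B = μ₀IR² / [2(R²+z²)^(3/2)].
R² + z² = (0.0645)² + (0.0207)² = 0.004589 m², and (R²+z²)^(3/2) = 3.11×10⁻⁴ m³.
B = (4π×10⁻⁷ × 1.52 × 0.00416) / (2 × 3.11×10⁻⁴) = 1.28×10⁻⁵ T.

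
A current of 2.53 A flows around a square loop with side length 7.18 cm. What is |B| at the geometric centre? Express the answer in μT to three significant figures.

B ≈ 39.9 μT

Each side is a finite straight segment at perpendicular distance d = a/(2 tan(π/4)) = 0.0359 m from the centre, with end-angles ±π/4.
One side contributes B₁ = (μ₀I/4πd)·2 sin(π/4) = 9.97×10⁻⁶ T.
All 4 sides add in the same direction: B = 4 × 9.97×10⁻⁶ = 3.99×10⁻⁵ T.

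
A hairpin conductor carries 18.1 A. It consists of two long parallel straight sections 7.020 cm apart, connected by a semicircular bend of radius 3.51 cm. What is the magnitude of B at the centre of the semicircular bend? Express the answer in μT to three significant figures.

The semicircular arc contributes B_arc = μ₀I·π/(4πR) = μ₀I/(4R) = 1.62×10⁻⁴ T.
Each semi-infinite lead is at perpendicular distance R = 0.0351 m from the centre, with the perpendicular foot at its near end, so it contributes μ₀I/(4πR); both point the same way, together 1.03×10⁻⁴ T.
Arc and leads all point the same direction: B = 1.62×10⁻⁴ + 1.03×10⁻⁴ = 2.65×10⁻⁴ T.

B ≈ 265 μT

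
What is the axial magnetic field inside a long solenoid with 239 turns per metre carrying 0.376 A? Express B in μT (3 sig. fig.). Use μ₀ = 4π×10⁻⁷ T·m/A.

B ≈ 113 μT

Inside a long solenoid, B = μ₀nI with n = 239 turns/m.
B = 4π×10⁻⁷ × 239 × 0.376 = 1.13×10⁻⁴ T.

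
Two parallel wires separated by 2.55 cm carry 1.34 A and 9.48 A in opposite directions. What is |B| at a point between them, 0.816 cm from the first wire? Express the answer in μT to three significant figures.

Each long wire gives B = μ₀I/(2πd). Distances are d₁ = 0.00816 m and d₂ = 0.01734 m.
B₁ = 3.28×10⁻⁵ T, B₂ = 1.09×10⁻⁴ T.
Between antiparallel currents both contributions point the same way, so they add. B = B₁ + B₂ = 3.28×10⁻⁵ + 1.09×10⁻⁴ = 1.42×10⁻⁴ T.

B ≈ 142 μT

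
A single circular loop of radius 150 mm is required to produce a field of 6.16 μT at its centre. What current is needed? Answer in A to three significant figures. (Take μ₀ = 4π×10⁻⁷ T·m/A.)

I ≈ 1.47 A

At the centre of a circular loop B = μ₀I/(2R), so I = 2RB/μ₀.
With R = 0.15 m, I = 2 × 0.15 × 6.16×10⁻⁶ / (4π×10⁻⁷) = 1.47 A.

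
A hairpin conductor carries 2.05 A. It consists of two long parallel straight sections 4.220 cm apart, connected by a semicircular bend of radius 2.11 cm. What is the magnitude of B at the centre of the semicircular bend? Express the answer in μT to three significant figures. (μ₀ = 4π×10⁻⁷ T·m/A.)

The semicircular arc contributes B_arc = μ₀I·π/(4πR) = μ₀I/(4R) = 3.05×10⁻⁵ T.
Each semi-infinite lead is at perpendicular distance R = 0.0211 m from the centre, with the perpendicular foot at its near end, so it contributes μ₀I/(4πR); both point the same way, together 1.94×10⁻⁵ T.
Arc and leads all point the same direction: B = 3.05×10⁻⁵ + 1.94×10⁻⁵ = 5.00×10⁻⁵ T.

B ≈ 50.0 μT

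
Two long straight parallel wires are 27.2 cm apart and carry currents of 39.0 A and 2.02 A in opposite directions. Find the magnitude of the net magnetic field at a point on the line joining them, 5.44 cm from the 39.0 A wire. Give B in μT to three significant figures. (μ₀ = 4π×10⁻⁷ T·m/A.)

B ≈ 145 μT

Each long wire gives B = μ₀I/(2πd). Distances are d₁ = 0.0544 m and d₂ = 0.2176 m.
B₁ = 1.43×10⁻⁴ T, B₂ = 1.86×10⁻⁶ T.
Between antiparallel currents both contributions point the same way, so they add. B = B₁ + B₂ = 1.43×10⁻⁴ + 1.86×10⁻⁶ = 1.45×10⁻⁴ T.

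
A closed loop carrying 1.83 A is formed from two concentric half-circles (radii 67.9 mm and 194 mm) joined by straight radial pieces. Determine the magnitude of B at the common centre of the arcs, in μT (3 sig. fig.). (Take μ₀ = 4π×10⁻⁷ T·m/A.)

B ≈ 5.50 μT

The radial connectors point toward the centre, so dl × r̂ = 0 and they contribute nothing.
Each semicircle gives μ₀I/(4R): inner arc 8.47×10⁻⁶ T, outer arc 2.96×10⁻⁶ T.
The two arcs carry current in opposite angular senses, so their fields oppose: B = |8.47×10⁻⁶ − 2.96×10⁻⁶| = 5.50×10⁻⁶ T.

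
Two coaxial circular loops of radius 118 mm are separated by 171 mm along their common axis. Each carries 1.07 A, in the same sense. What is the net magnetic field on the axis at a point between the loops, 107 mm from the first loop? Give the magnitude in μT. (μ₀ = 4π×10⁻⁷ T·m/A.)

Each loop contributes B = μ₀IR²/[2(R²+z²)^(3/2)] on the axis, with z measured from that loop.
Loop 1 (z = 0.107 m): B₁ = 2.32×10⁻⁶ T. Loop 2 (z = 0.064 m): B₂ = 3.87×10⁻⁶ T.
The fields add: B = B₁ + B₂ = 6.19×10⁻⁶ T.

B ≈ 6.19 μT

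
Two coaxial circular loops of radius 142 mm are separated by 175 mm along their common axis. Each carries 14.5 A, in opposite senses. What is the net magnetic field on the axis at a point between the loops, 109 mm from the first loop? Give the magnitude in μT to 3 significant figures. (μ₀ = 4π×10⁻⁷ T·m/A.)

Each loop contributes B = μ₀IR²/[2(R²+z²)^(3/2)] on the axis, with z measured from that loop.
Loop 1 (z = 0.109 m): B₁ = 3.20×10⁻⁵ T. Loop 2 (z = 0.066 m): B₂ = 4.78×10⁻⁵ T.
The fields oppose: B = |B₁ − B₂| = 1.58×10⁻⁵ T.

B ≈ 15.8 μT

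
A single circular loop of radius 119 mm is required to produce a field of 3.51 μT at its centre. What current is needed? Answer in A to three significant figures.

I ≈ 0.665 A

At the centre of a circular loop B = μ₀I/(2R), so I = 2RB/μ₀.
With R = 0.119 m, I = 2 × 0.119 × 3.51×10⁻⁶ / (4π×10⁻⁷) = 0.665 A.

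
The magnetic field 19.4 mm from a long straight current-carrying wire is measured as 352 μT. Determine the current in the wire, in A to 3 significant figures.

For a long straight wire B = μ₀I/(2πd), so I = 2πdB/μ₀.
I = 2π × 0.0194 × 3.52×10⁻⁴ / (4π×10⁻⁷) = 34.1 A.

I ≈ 34.1 A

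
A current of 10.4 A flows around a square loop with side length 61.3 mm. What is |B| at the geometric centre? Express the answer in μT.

Each side is a finite straight segment at perpendicular distance d = a/(2 tan(π/4)) = 0.03065 m from the centre, with end-angles ±π/4.
One side contributes B₁ = (μ₀I/4πd)·2 sin(π/4) = 4.80×10⁻⁵ T.
All 4 sides add in the same direction: B = 4 × 4.80×10⁻⁵ = 1.92×10⁻⁴ T.

B ≈ 192 μT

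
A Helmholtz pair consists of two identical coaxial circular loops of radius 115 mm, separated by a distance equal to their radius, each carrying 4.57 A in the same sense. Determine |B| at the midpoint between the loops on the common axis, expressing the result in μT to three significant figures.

B ≈ 35.7 μT

Each loop contributes B = μ₀IR²/[2(R²+z²)^(3/2)] on the axis, with z measured from that loop.
Loop 1 (z = 0.0575 m): B₁ = 1.79×10⁻⁵ T. Loop 2 (z = 0.0575 m): B₂ = 1.79×10⁻⁵ T.
The fields add: B = B₁ + B₂ = 3.57×10⁻⁵ T.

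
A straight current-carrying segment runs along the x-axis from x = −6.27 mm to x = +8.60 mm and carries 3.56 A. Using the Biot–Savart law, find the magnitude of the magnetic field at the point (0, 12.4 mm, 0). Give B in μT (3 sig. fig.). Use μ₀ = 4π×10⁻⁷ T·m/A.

For a finite straight segment, B = (μ₀I/4πd)(sinθ₁ + sinθ₂), where θ₁, θ₂ are the angles from the perpendicular to each end.
The perpendicular distance is d = 0.0124 m; the end-offsets along the wire are a = 0.00627 m and b = 0.0086 m.
sinθ₁ = 0.00627/√(0.00627²+0.0124²) = 0.4512; sinθ₂ = 0.0086/√(0.0086²+0.0124²) = 0.5699.
B = (4π×10⁻⁷ × 3.56) / (4π × 0.0124) × (0.4512 + 0.5699) = 2.93×10⁻⁵ T.

B ≈ 29.3 μT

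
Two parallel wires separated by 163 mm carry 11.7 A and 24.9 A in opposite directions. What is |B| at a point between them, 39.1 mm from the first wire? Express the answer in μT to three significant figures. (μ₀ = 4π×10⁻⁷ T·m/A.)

Each long wire gives B = μ₀I/(2πd). Distances are d₁ = 0.0391 m and d₂ = 0.1239 m.
B₁ = 5.98×10⁻⁵ T, B₂ = 4.02×10⁻⁵ T.
Between antiparallel currents both contributions point the same way, so they add. B = B₁ + B₂ = 5.98×10⁻⁵ + 4.02×10⁻⁵ = 1.00×10⁻⁴ T.

B ≈ 100 μT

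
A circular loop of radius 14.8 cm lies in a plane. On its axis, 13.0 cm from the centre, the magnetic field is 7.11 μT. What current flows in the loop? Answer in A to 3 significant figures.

On the axis of a loop, B = μ₀IR²/[2(R²+z²)^(3/2)], so I = 2B(R²+z²)^(3/2)/(μ₀R²).
R² + z² = 0.0219 + 0.0169 = 0.0388 m²; raised to 3/2 gives 7.64×10⁻³ m³.
I = 2 × 7.11×10⁻⁶ × 7.64×10⁻³ / (1.26×10⁻⁶ × 0.0219) = 3.95 A.

I ≈ 3.95 A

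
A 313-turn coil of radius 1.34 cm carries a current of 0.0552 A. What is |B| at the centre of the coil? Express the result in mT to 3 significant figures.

For an N-turn flat coil, B = Nμ₀I/(2R) with R = 0.0134 m.
B = 313 × 2.59×10⁻⁶ T = 8.10×10⁻⁴ T.

B ≈ 0.810 mT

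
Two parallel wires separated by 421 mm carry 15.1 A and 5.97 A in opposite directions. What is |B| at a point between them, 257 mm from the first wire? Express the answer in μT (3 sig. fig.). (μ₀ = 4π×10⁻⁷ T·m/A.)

B ≈ 19.0 μT

Each long wire gives B = μ₀I/(2πd). Distances are d₁ = 0.257 m and d₂ = 0.164 m.
B₁ = 1.18×10⁻⁵ T, B₂ = 7.28×10⁻⁶ T.
Between antiparallel currents both contributions point the same way, so they add. B = B₁ + B₂ = 1.18×10⁻⁵ + 7.28×10⁻⁶ = 1.90×10⁻⁵ T.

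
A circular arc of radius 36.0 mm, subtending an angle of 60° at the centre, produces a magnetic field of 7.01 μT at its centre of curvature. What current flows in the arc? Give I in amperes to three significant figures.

I ≈ 2.41 A

For a circular arc, B = μ₀Iφ/(4πR) with φ in radians; here φ = 1.047 rad.
So I = 4πRB/(μ₀φ) = 4π × 0.036 × 7.01×10⁻⁶ / (4π×10⁻⁷ × 1.047) = 2.41 A.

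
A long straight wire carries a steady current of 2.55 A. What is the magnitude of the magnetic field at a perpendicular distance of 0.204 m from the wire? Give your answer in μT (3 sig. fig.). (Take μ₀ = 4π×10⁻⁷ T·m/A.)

B ≈ 2.50 μT

For an infinitely long straight wire, B = μ₀I/(2πd).
B = (4π×10⁻⁷ × 2.55) / (2π × 0.204) = 2.50×10⁻⁶ T.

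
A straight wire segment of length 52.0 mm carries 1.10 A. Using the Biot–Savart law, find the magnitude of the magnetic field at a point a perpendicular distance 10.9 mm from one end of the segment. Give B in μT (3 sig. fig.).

B ≈ 9.88 μT

For a finite straight segment, B = (μ₀I/4πd)(sinθ₁ + sinθ₂), where θ₁, θ₂ are the angles from the perpendicular to each end.
The perpendicular foot is at one end, so the two end-offsets along the wire are 0 and L = 0.052 m.
sinθ₁ = 0/√(0²+0.0109²) = 0.0000; sinθ₂ = 0.052/√(0.052²+0.0109²) = 0.9787.
B = (4π×10⁻⁷ × 1.10) / (4π × 0.0109) × (0.0000 + 0.9787) = 9.88×10⁻⁶ T.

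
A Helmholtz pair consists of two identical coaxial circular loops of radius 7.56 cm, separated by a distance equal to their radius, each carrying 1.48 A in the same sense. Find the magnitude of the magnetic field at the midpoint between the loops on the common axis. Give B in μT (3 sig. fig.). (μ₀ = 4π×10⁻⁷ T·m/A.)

B ≈ 17.6 μT

Each loop contributes B = μ₀IR²/[2(R²+z²)^(3/2)] on the axis, with z measured from that loop.
Loop 1 (z = 0.0378 m): B₁ = 8.80×10⁻⁶ T. Loop 2 (z = 0.0378 m): B₂ = 8.80×10⁻⁶ T.
The fields add: B = B₁ + B₂ = 1.76×10⁻⁵ T.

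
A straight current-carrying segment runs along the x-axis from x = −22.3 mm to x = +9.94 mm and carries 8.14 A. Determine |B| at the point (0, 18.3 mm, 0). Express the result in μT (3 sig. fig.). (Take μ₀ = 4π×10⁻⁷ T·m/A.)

For a finite straight segment, B = (μ₀I/4πd)(sinθ₁ + sinθ₂), where θ₁, θ₂ are the angles from the perpendicular to each end.
The perpendicular distance is d = 0.0183 m; the end-offsets along the wire are a = 0.0223 m and b = 0.00994 m.
sinθ₁ = 0.0223/√(0.0223²+0.0183²) = 0.7730; sinθ₂ = 0.00994/√(0.00994²+0.0183²) = 0.4773.
B = (4π×10⁻⁷ × 8.14) / (4π × 0.0183) × (0.7730 + 0.4773) = 5.56×10⁻⁵ T.

B ≈ 55.6 μT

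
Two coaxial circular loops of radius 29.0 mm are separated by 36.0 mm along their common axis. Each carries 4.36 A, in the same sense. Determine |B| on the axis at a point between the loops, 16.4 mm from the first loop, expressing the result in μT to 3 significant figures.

Each loop contributes B = μ₀IR²/[2(R²+z²)^(3/2)] on the axis, with z measured from that loop.
Loop 1 (z = 0.0164 m): B₁ = 6.23×10⁻⁵ T. Loop 2 (z = 0.0196 m): B₂ = 5.37×10⁻⁵ T.
The fields add: B = B₁ + B₂ = 1.16×10⁻⁴ T.

B ≈ 116 μT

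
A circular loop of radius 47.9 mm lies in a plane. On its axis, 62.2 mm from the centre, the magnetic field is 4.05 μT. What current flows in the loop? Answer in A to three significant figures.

I ≈ 1.36 A

On the axis of a loop, B = μ₀IR²/[2(R²+z²)^(3/2)], so I = 2B(R²+z²)^(3/2)/(μ₀R²).
R² + z² = 0.002294 + 0.003869 = 0.006163 m²; raised to 3/2 gives 4.84×10⁻⁴ m³.
I = 2 × 4.05×10⁻⁶ × 4.84×10⁻⁴ / (1.26×10⁻⁶ × 0.002294) = 1.36 A.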